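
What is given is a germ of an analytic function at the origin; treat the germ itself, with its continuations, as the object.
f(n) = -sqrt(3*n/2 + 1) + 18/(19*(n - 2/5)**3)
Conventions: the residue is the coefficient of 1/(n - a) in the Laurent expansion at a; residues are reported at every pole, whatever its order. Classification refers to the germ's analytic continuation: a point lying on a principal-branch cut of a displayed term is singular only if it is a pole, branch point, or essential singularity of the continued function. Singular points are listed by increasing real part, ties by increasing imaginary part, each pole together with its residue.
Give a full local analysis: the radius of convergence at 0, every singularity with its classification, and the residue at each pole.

Denominator factor (n - 2/5)^3: pole of order 3 at 2/5, modulus 2/5.
Branch term (-1)*sqrt(1 - n/(-2/3)): its argument vanishes at n = -2/3, a square-root branch point, modulus 2/3.
The radius of convergence is the smallest modulus among the singular points: 2/5.
The branch term is analytic at 2/5 and contributes nothing to the residue; only the rational part matters.
At the order-3 pole 2/5 set g(n) = (n - (2/5))^3*(rational part) = 18/19.
Order-3 pole: residue = g''(a)/2; g''(2/5) = 0, so the residue is 0.
List the singular points by increasing real part (a conjugate pair: the negative imaginary part first).

Radius of convergence at 0: 2/5.
At -2/3: an algebraic (square-root) branch point.
At 2/5: a pole of order 3; residue 0.


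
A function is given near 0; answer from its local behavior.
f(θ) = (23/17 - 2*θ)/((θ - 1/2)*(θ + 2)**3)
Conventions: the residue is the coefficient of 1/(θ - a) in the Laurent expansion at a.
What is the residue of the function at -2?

The residue is -48/2125.

At the order-3 pole -2 set g(θ) = (θ - (-2))^3*f(θ) = (23/17 - 2*θ)/(θ - 1/2).
Order-3 pole: residue = g''(a)/2; g''(-2) = -96/2125, so the residue is -48/2125.


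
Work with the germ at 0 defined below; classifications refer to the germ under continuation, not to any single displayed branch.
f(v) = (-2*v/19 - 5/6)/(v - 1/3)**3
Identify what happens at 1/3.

The denominator factor v - 1/3 vanishes at 1/3 and appears to the power 3; the numerator there equals -33/38, nonzero, and no other factor vanishes.
Hence a pole whose order is the multiplicity, 3.

The point is a pole of order 3.


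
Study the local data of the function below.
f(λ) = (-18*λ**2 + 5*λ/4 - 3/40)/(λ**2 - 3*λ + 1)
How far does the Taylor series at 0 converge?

The radius of convergence is 3/2 - (1/2)*sqrt(5).

Denominator factor (λ**2 - 3*λ + 1): discriminant 5, real irrational roots 3/2 + (1/2)*sqrt(5) and 3/2 - (1/2)*sqrt(5); poles of order 1, moduli 3/2 + (1/2)*sqrt(5) and 3/2 - (1/2)*sqrt(5).
The radius of convergence is the smallest modulus among the singular points: 3/2 - (1/2)*sqrt(5).


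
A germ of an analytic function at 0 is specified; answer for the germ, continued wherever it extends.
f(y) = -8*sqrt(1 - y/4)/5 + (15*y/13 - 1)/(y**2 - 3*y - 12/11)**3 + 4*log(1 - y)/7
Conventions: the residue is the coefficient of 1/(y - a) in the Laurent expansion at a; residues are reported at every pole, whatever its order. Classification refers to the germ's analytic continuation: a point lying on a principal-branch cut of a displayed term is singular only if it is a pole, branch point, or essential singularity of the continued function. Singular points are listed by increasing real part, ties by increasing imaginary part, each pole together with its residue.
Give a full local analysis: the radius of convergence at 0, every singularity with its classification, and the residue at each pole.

Denominator factor (y**2 - 3*y - 12/11)^3: discriminant 147/11, real irrational roots 3/2 + (7/22)*sqrt(33) and 3/2 - (7/22)*sqrt(33); poles of order 3, moduli 3/2 + (7/22)*sqrt(33) and -3/2 + (7/22)*sqrt(33).
Branch term (-8/5)*sqrt(1 - y/(4)): its argument vanishes at y = 4, a square-root branch point, modulus 4.
Branch term (4/7)*log(1 - y/(1)): its argument vanishes at y = 1, a logarithmic branch point, modulus 1.
The radius of convergence is the smallest modulus among the singular points: -3/2 + (7/22)*sqrt(33).
The branch terms are analytic at 3/2 - (7/22)*sqrt(33) and contribute nothing to the residue; only the rational part matters.
The factor y**2 - 3*y - 12/11 splits as (y - a)(y - a') with a = 3/2 - (7/22)*sqrt(33), a' = 3/2 + (7/22)*sqrt(33). At the order-3 pole a set g(y) = (y - a)^3*(rational part) = [15*y/13 - 1] / (y - a')^3.
Order-3 pole: residue = g''(a)/2; g''(3/2 - (7/22)*sqrt(33)) = -(4598/1966419)*sqrt(33), so the residue is -(2299/1966419)*sqrt(33).
The branch terms are analytic at 3/2 + (7/22)*sqrt(33) and contribute nothing to the residue; only the rational part matters.
The factor y**2 - 3*y - 12/11 splits as (y - a)(y - a') with a = 3/2 + (7/22)*sqrt(33), a' = 3/2 - (7/22)*sqrt(33). At the order-3 pole a set g(y) = (y - a)^3*(rational part) = [15*y/13 - 1] / (y - a')^3.
Order-3 pole: residue = g''(a)/2; g''(3/2 + (7/22)*sqrt(33)) = (4598/1966419)*sqrt(33), so the residue is (2299/1966419)*sqrt(33).
List the singular points by increasing real part (a conjugate pair: the negative imaginary part first).

Radius of convergence at 0: -3/2 + (7/22)*sqrt(33).
At 3/2 - (7/22)*sqrt(33): a pole of order 3; residue -(2299/1966419)*sqrt(33).
At 1: a logarithmic branch point.
At 3/2 + (7/22)*sqrt(33): a pole of order 3; residue (2299/1966419)*sqrt(33).
At 4: an algebraic (square-root) branch point.


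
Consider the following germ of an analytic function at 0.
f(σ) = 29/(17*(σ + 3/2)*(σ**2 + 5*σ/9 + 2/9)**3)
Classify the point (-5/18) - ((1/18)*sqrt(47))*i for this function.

The denominator factor σ**2 + 5*σ/9 + 2/9 vanishes at (-5/18) - ((1/18)*sqrt(47))*i and appears to the power 3; the numerator there equals 29/17, nonzero, and no other factor vanishes.
Hence a pole whose order is the multiplicity, 3.

The point is a pole of order 3.


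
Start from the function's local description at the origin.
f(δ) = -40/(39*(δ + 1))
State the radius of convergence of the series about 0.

The radius of convergence is 1.

Denominator factor (δ + 1): pole of order 1 at -1, modulus 1.
The radius of convergence is the smallest modulus among the singular points: 1.


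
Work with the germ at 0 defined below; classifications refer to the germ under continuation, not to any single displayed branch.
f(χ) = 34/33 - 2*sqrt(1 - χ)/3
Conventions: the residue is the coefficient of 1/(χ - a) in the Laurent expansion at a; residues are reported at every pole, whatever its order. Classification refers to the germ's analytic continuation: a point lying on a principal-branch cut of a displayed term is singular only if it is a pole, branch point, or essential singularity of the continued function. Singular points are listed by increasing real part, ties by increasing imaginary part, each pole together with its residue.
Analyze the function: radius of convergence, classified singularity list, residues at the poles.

Radius of convergence at 0: 1.
At 1: an algebraic (square-root) branch point.

Branch term (-2/3)*sqrt(1 - χ/(1)): its argument vanishes at χ = 1, a square-root branch point, modulus 1.
The radius of convergence is the smallest modulus among the singular points: 1.


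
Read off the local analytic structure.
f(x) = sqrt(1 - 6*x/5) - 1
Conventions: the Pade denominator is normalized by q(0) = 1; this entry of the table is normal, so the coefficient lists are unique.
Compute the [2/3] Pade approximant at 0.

The Pade approximant has numerator coefficients [0, -3/5, 9/20]; denominator coefficients [1, -21/20, 27/200, 27/2000].

Taylor coefficients needed (expand at 0): a_0 = 0, a_1 = -3/5, a_2 = -9/50, a_3 = -27/250, a_4 = -81/1000, a_5 = -1701/25000.
Write the denominator as Q(x) = 1 + q1*x + q2*x^2 + q3*x^3. Requiring Q*f - P = O(x^6) with deg P <= 2 kills the coefficients of x^3..x^5 in Q*f:
  x^3: a_3 + q1*a_2 + q2*a_1 + q3*a_0 = 0, i.e. -27/250 + (-9/50)*q1 + (-3/5)*q2 + (0)*q3 = 0.
  x^4: a_4 + q1*a_3 + q2*a_2 + q3*a_1 = 0, i.e. -81/1000 + (-27/250)*q1 + (-9/50)*q2 + (-3/5)*q3 = 0.
  x^5: a_5 + q1*a_4 + q2*a_3 + q3*a_2 = 0, i.e. -1701/25000 + (-81/1000)*q1 + (-27/250)*q2 + (-9/50)*q3 = 0.
Solving this linear system: q1 = -21/20, q2 = 27/200, q3 = 27/2000.
The numerator is Q*f truncated at degree 2: P0 = a_0 = 0; P1 = a_1 + q1*a_0 = -3/5; P2 = a_2 + q1*a_1 + q2*a_0 = 9/20.


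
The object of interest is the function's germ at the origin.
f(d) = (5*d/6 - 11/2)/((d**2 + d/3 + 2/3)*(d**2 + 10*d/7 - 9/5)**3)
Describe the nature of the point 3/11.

The point is a regular point.

Denominator factors: d**2 + 10*d/7 - 9/5 = -5658/4235 at d = 3/11; d**2 + d/3 + 2/3 = 302/363 at d = 3/11 — none vanishes.
So the germ continues analytically to 3/11.


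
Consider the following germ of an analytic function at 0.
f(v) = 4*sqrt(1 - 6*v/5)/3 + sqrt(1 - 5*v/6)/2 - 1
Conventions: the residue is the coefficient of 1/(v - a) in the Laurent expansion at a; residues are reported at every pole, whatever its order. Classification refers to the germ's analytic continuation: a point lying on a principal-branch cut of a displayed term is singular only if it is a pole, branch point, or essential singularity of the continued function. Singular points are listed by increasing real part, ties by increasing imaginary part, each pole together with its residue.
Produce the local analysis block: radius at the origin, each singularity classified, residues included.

Radius of convergence at 0: 5/6.
At 5/6: an algebraic (square-root) branch point.
At 6/5: an algebraic (square-root) branch point.

Branch term (1/2)*sqrt(1 - v/(6/5)): its argument vanishes at v = 6/5, a square-root branch point, modulus 6/5.
Branch term (4/3)*sqrt(1 - v/(5/6)): its argument vanishes at v = 5/6, a square-root branch point, modulus 5/6.
The radius of convergence is the smallest modulus among the singular points: 5/6.
List the singular points by increasing real part (a conjugate pair: the negative imaginary part first).


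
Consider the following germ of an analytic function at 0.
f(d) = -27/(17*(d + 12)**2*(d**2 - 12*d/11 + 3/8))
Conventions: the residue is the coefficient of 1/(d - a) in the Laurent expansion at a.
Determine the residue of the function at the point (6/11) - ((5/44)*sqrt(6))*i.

The factor d**2 - 12*d/11 + 3/8 splits as (d - a)(d - a') with a = (6/11) - ((5/44)*sqrt(6))*i, a' = (6/11) + ((5/44)*sqrt(6))*i. At the order-1 pole a set g(d) = (d - a)*f(d) = [-27/(17*(d + 12)**2)] / (d - a').
Simple pole: residue = g(a) at a = (6/11) - ((5/44)*sqrt(6))*i, which is (291456/362697737) - ((13400376/1813488685)*sqrt(6))*i.

The residue is (291456/362697737) - ((13400376/1813488685)*sqrt(6))*i.


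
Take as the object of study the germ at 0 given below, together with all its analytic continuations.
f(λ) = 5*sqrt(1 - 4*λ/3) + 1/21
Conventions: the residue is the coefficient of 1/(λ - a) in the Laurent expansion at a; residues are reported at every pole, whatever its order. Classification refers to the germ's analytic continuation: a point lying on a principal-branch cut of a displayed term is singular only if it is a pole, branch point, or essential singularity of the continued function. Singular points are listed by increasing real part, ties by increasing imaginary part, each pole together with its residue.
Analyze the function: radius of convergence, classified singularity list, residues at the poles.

Branch term (5)*sqrt(1 - λ/(3/4)): its argument vanishes at λ = 3/4, a square-root branch point, modulus 3/4.
The radius of convergence is the smallest modulus among the singular points: 3/4.

Radius of convergence at 0: 3/4.
At 3/4: an algebraic (square-root) branch point.


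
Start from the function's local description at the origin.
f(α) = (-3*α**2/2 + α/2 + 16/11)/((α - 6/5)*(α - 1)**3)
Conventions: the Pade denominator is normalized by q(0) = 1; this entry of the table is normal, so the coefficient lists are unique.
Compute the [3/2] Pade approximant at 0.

Taylor coefficients needed (expand at 0): a_0 = 40/33, a_1 = 2005/396, a_2 = 27305/2376, a_3 = 291505/14256, a_4 = 2727605/85536, a_5 = 23494105/513216.
Write the denominator as Q(α) = 1 + q1*α + q2*α^2. Requiring Q*f - P = O(α^6) with deg P <= 3 kills the coefficients of α^4..α^5 in Q*f:
  α^4: a_4 + q1*a_3 + q2*a_2 = 0, i.e. 2727605/85536 + (291505/14256)*q1 + (27305/2376)*q2 = 0.
  α^5: a_5 + q1*a_4 + q2*a_3 = 0, i.e. 23494105/513216 + (2727605/85536)*q1 + (291505/14256)*q2 = 0.
Solving this linear system: q1 = -11378071/4665738, q2 = 3649259/2332869.
The numerator is Q*f truncated at degree 3: P0 = a_0 = 40/33; P1 = a_1 + q1*a_0 = 72098715/34215412; P2 = a_2 + q1*a_1 + q2*a_0 = 53423675/51323118; P3 = a_3 + q1*a_2 + q2*a_1 = 35221625/102646236.

The Pade approximant has numerator coefficients [40/33, 72098715/34215412, 53423675/51323118, 35221625/102646236]; denominator coefficients [1, -11378071/4665738, 3649259/2332869].


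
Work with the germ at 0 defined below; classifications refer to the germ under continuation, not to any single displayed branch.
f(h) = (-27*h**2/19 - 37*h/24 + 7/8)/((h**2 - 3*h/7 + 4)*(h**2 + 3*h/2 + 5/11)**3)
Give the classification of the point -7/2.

The point is a regular point.

Denominator factors: h**2 + 3*h/2 + 5/11 = 82/11 at h = -7/2; h**2 - 3*h/7 + 4 = 71/4 at h = -7/2 — none vanishes.
So the germ continues analytically to -7/2.


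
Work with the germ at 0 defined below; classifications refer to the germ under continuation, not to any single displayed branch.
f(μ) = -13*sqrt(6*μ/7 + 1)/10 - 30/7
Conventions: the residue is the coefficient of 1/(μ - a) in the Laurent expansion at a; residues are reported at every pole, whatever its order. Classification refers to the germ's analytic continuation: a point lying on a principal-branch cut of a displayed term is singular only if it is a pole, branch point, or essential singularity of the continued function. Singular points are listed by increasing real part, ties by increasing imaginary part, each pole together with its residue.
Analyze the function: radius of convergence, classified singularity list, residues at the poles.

Radius of convergence at 0: 7/6.
At -7/6: an algebraic (square-root) branch point.

Branch term (-13/10)*sqrt(1 - μ/(-7/6)): its argument vanishes at μ = -7/6, a square-root branch point, modulus 7/6.
The radius of convergence is the smallest modulus among the singular points: 7/6.


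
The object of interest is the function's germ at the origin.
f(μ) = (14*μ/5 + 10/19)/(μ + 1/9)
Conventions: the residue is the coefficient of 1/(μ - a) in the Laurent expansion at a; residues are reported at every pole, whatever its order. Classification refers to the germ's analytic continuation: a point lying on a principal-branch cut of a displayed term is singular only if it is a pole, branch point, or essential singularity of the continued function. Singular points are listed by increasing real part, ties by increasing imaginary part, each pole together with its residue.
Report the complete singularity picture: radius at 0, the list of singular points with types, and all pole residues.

Radius of convergence at 0: 1/9.
At -1/9: a pole of order 1; residue 184/855.

Denominator factor (μ + 1/9): pole of order 1 at -1/9, modulus 1/9.
The radius of convergence is the smallest modulus among the singular points: 1/9.
At the order-1 pole -1/9 set g(μ) = (μ - (-1/9))*f(μ) = 14*μ/5 + 10/19.
Simple pole: residue = g(a) at a = -1/9, which is 184/855.


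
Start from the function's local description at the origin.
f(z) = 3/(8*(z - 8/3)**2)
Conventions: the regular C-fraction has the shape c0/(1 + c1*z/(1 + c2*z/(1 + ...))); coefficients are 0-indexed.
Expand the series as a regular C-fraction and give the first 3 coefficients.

Taylor coefficients (expand at 0): a_0 = 27/512, a_1 = 81/2048, a_2 = 729/32768.
c0 = a_0 = 27/512. Peel one level at a time: if S = 1 + c*z/S' with S'(0) = 1, then c is the z-coefficient of S and S' = c*z/(S - 1).
S_1 = c0/f = 1 + (-3/4)*z + (9/64)*z^2 + ...; c1 = -3/4.
S_2 = c1*z/(S_1 - 1) = 1 + (3/16)*z + ...; c2 = 3/16.

The regular C-fraction coefficients are [27/512, -3/4, 3/16].


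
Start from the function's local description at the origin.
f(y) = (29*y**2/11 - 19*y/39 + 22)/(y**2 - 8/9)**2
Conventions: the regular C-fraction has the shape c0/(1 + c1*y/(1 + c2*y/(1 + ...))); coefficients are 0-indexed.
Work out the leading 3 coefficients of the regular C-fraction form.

Taylor coefficients (expand at 0): a_0 = 891/32, a_1 = -513/832, a_2 = 92907/1408.
c0 = a_0 = 891/32. Peel one level at a time: if S = 1 + c*y/S' with S'(0) = 1, then c is the y-coefficient of S and S' = c*y/(S - 1).
S_1 = c0/f = 1 + (19/858)*y + (-79283/33462)*y^2 + ...; c1 = 19/858.
S_2 = c1*y/(S_1 - 1) = 1 + (79283/741)*y + ...; c2 = 79283/741.

The regular C-fraction coefficients are [891/32, 19/858, 79283/741].


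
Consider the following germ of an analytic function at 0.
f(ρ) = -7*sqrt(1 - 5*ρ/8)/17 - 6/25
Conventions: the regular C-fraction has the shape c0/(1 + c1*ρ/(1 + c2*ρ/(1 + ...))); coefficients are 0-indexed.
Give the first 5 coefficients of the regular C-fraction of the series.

The regular C-fraction coefficients are [-277/425, 875/4432, -3135/8864, -1385/20064, -4885/20064].

Taylor coefficients (expand at 0): a_0 = -277/425, a_1 = 35/272, a_2 = 175/8704, a_3 = 875/139264, a_4 = 21875/8912896.
c0 = a_0 = -277/425. Peel one level at a time: if S = 1 + c*ρ/S' with S'(0) = 1, then c is the ρ-coefficient of S and S' = c*ρ/(S - 1).
S_1 = c0/f = 1 + (875/4432)*ρ + (2743125/39285248)*ρ^2 + ...; c1 = 875/4432.
S_2 = c1*ρ/(S_1 - 1) = 1 + (-3135/8864)*ρ + (-25/1024)*ρ^2 + ...; c2 = -3135/8864.
S_3 = c2*ρ/(S_2 - 1) = 1 + (-1385/20064)*ρ + (-6765725/402564096)*ρ^2 + ...; c3 = -1385/20064.
S_4 = c3*ρ/(S_3 - 1) = 1 + (-4885/20064)*ρ + ...; c4 = -4885/20064.


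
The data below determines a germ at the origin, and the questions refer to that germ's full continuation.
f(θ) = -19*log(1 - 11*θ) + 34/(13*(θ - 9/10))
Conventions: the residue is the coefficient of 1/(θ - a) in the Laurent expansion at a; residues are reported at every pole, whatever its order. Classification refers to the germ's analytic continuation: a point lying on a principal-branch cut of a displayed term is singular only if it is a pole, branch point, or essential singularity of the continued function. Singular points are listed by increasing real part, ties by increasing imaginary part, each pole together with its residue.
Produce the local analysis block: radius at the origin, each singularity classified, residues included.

Denominator factor (θ - 9/10): pole of order 1 at 9/10, modulus 9/10.
Branch term (-19)*log(1 - θ/(1/11)): its argument vanishes at θ = 1/11, a logarithmic branch point, modulus 1/11.
The radius of convergence is the smallest modulus among the singular points: 1/11.
The branch term is analytic at 9/10 and contributes nothing to the residue; only the rational part matters.
At the order-1 pole 9/10 set g(θ) = (θ - (9/10))*(rational part) = 34/13.
Simple pole: residue = g(a) at a = 9/10, which is 34/13.
List the singular points by increasing real part (a conjugate pair: the negative imaginary part first).

Radius of convergence at 0: 1/11.
At 1/11: a logarithmic branch point.
At 9/10: a pole of order 1; residue 34/13.


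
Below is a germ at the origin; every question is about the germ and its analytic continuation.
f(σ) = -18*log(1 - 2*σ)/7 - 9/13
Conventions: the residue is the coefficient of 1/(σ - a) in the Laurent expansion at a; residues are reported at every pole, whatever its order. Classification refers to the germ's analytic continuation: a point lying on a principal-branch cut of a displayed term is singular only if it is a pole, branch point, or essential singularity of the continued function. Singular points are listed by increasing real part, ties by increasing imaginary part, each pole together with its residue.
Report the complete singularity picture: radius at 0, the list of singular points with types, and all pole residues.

Radius of convergence at 0: 1/2.
At 1/2: a logarithmic branch point.

Branch term (-18/7)*log(1 - σ/(1/2)): its argument vanishes at σ = 1/2, a logarithmic branch point, modulus 1/2.
The radius of convergence is the smallest modulus among the singular points: 1/2.


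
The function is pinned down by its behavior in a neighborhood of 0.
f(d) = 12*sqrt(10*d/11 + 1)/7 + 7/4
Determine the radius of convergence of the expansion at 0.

Branch term (12/7)*sqrt(1 - d/(-11/10)): its argument vanishes at d = -11/10, a square-root branch point, modulus 11/10.
The radius of convergence is the smallest modulus among the singular points: 11/10.

The radius of convergence is 11/10.


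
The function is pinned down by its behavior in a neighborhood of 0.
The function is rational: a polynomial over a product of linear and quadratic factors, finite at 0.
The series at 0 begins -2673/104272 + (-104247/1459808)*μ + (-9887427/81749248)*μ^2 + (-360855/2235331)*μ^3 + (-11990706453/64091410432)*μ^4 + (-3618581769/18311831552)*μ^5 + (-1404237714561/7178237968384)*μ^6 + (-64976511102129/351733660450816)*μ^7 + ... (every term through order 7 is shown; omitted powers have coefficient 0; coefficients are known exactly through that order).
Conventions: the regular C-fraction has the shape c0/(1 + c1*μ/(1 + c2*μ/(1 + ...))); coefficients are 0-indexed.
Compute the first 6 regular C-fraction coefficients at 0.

The regular C-fraction coefficients are [-2673/104272, -39/14, 795/728, -107403/192920, 17398992/66410855, -2660223435/6987674981].

Taylor coefficients (read off): a_0 = -2673/104272, a_1 = -104247/1459808, a_2 = -9887427/81749248, a_3 = -360855/2235331, a_4 = -11990706453/64091410432, a_5 = -3618581769/18311831552.
c0 = a_0 = -2673/104272. Peel one level at a time: if S = 1 + c*μ/S' with S'(0) = 1, then c is the μ-coefficient of S and S' = c*μ/(S - 1).
S_1 = c0/f = 1 + (-39/14)*μ + (2385/784)*μ^2 + ...; c1 = -39/14.
S_2 = c1*μ/(S_1 - 1) = 1 + (795/728)*μ + (322209/529984)*μ^2 + ...; c2 = 795/728.
S_3 = c2*μ/(S_2 - 1) = 1 + (-107403/192920)*μ + (501894/3441025)*μ^2 + ...; c3 = -107403/192920.
S_4 = c3*μ/(S_3 - 1) = 1 + (17398992/66410855)*μ + (6264073296/62803868449)*μ^2 + ...; c4 = 17398992/66410855.
S_5 = c4*μ/(S_4 - 1) = 1 + (-2660223435/6987674981)*μ + ...; c5 = -2660223435/6987674981.


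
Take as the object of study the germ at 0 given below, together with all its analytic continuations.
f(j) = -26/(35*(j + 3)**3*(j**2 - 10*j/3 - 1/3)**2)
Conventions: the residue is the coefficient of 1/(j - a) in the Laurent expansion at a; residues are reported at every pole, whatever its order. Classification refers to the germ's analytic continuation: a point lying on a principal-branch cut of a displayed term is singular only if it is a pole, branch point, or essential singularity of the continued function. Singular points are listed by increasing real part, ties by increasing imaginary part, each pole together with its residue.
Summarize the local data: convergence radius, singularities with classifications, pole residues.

Denominator factor (j**2 - 10*j/3 - 1/3)^2: discriminant 112/9, real irrational roots 5/3 + (2/3)*sqrt(7) and 5/3 - (2/3)*sqrt(7); poles of order 2, moduli 5/3 + (2/3)*sqrt(7) and -5/3 + (2/3)*sqrt(7).
Denominator factor (j + 3)^3: pole of order 3 at -3, modulus 3.
The radius of convergence is the smallest modulus among the singular points: -5/3 + (2/3)*sqrt(7).
At the order-3 pole -3 set g(j) = (j - (-3))^3*f(j) = -26/(35*(j**2 - 10*j/3 - 1/3)**2).
Order-3 pole: residue = g''(a)/2; g''(-3) = -1053/384160, so the residue is -1053/768320.
The factor j**2 - 10*j/3 - 1/3 splits as (j - a)(j - a') with a = 5/3 - (2/3)*sqrt(7), a' = 5/3 + (2/3)*sqrt(7). At the order-2 pole a set g(j) = (j - a)^2*f(j) = [-26/(35*(j + 3)**3)] / (j - a')^2.
Order-2 pole: residue = g'(a); g'(5/3 - (2/3)*sqrt(7)) = 1053/1536640 + (1053/6146560)*sqrt(7), so the residue is 1053/1536640 + (1053/6146560)*sqrt(7).
The factor j**2 - 10*j/3 - 1/3 splits as (j - a)(j - a') with a = 5/3 + (2/3)*sqrt(7), a' = 5/3 - (2/3)*sqrt(7). At the order-2 pole a set g(j) = (j - a)^2*f(j) = [-26/(35*(j + 3)**3)] / (j - a')^2.
Order-2 pole: residue = g'(a); g'(5/3 + (2/3)*sqrt(7)) = 1053/1536640 - (1053/6146560)*sqrt(7), so the residue is 1053/1536640 - (1053/6146560)*sqrt(7).
List the singular points by increasing real part (a conjugate pair: the negative imaginary part first).

Radius of convergence at 0: -5/3 + (2/3)*sqrt(7).
At -3: a pole of order 3; residue -1053/768320.
At 5/3 - (2/3)*sqrt(7): a pole of order 2; residue 1053/1536640 + (1053/6146560)*sqrt(7).
At 5/3 + (2/3)*sqrt(7): a pole of order 2; residue 1053/1536640 - (1053/6146560)*sqrt(7).


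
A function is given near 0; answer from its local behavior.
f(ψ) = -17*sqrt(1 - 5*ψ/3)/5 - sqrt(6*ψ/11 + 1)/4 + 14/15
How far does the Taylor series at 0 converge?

The radius of convergence is 3/5.

Branch term (-17/5)*sqrt(1 - ψ/(3/5)): its argument vanishes at ψ = 3/5, a square-root branch point, modulus 3/5.
Branch term (-1/4)*sqrt(1 - ψ/(-11/6)): its argument vanishes at ψ = -11/6, a square-root branch point, modulus 11/6.
The radius of convergence is the smallest modulus among the singular points: 3/5.


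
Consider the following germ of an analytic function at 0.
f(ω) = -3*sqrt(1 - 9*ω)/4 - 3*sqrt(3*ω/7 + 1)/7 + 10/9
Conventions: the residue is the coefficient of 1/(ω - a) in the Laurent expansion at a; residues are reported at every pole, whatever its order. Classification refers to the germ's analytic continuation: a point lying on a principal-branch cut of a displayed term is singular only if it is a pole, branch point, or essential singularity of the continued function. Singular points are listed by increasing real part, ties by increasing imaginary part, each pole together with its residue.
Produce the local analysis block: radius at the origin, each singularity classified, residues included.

Radius of convergence at 0: 1/9.
At -7/3: an algebraic (square-root) branch point.
At 1/9: an algebraic (square-root) branch point.

Branch term (-3/7)*sqrt(1 - ω/(-7/3)): its argument vanishes at ω = -7/3, a square-root branch point, modulus 7/3.
Branch term (-3/4)*sqrt(1 - ω/(1/9)): its argument vanishes at ω = 1/9, a square-root branch point, modulus 1/9.
The radius of convergence is the smallest modulus among the singular points: 1/9.
List the singular points by increasing real part (a conjugate pair: the negative imaginary part first).


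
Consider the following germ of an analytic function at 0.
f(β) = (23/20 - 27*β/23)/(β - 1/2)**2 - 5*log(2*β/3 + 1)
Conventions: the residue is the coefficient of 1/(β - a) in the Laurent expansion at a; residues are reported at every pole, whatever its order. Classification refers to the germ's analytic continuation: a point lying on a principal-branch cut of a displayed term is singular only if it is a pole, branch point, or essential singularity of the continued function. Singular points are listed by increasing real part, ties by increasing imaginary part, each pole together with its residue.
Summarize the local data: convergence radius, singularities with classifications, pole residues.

Radius of convergence at 0: 1/2.
At -3/2: a logarithmic branch point.
At 1/2: a pole of order 2; residue -27/23.

Denominator factor (β - 1/2)^2: pole of order 2 at 1/2, modulus 1/2.
Branch term (-5)*log(1 - β/(-3/2)): its argument vanishes at β = -3/2, a logarithmic branch point, modulus 3/2.
The radius of convergence is the smallest modulus among the singular points: 1/2.
The branch term is analytic at 1/2 and contributes nothing to the residue; only the rational part matters.
At the order-2 pole 1/2 set g(β) = (β - (1/2))^2*(rational part) = 23/20 - 27*β/23.
Order-2 pole: residue = g'(a); g'(1/2) = -27/23, so the residue is -27/23.
List the singular points by increasing real part (a conjugate pair: the negative imaginary part first).


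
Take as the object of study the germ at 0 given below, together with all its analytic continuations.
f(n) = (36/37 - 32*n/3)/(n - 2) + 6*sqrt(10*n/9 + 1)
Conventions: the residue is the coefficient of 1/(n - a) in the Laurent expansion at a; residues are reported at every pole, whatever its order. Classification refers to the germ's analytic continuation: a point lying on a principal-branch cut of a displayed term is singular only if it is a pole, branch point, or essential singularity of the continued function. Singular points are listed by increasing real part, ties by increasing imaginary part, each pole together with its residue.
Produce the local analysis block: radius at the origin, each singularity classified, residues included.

Radius of convergence at 0: 9/10.
At -9/10: an algebraic (square-root) branch point.
At 2: a pole of order 1; residue -2260/111.

Denominator factor (n - 2): pole of order 1 at 2, modulus 2.
Branch term (6)*sqrt(1 - n/(-9/10)): its argument vanishes at n = -9/10, a square-root branch point, modulus 9/10.
The radius of convergence is the smallest modulus among the singular points: 9/10.
The branch term is analytic at 2 and contributes nothing to the residue; only the rational part matters.
At the order-1 pole 2 set g(n) = (n - (2))*(rational part) = 36/37 - 32*n/3.
Simple pole: residue = g(a) at a = 2, which is -2260/111.
List the singular points by increasing real part (a conjugate pair: the negative imaginary part first).


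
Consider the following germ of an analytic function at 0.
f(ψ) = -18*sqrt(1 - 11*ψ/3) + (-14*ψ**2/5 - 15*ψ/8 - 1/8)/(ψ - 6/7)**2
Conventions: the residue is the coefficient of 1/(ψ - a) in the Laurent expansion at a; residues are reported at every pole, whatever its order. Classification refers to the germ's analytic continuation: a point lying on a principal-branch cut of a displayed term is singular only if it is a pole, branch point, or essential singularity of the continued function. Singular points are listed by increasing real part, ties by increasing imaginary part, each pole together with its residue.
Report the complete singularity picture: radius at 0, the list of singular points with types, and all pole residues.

Denominator factor (ψ - 6/7)^2: pole of order 2 at 6/7, modulus 6/7.
Branch term (-18)*sqrt(1 - ψ/(3/11)): its argument vanishes at ψ = 3/11, a square-root branch point, modulus 3/11.
The radius of convergence is the smallest modulus among the singular points: 3/11.
The branch term is analytic at 6/7 and contributes nothing to the residue; only the rational part matters.
At the order-2 pole 6/7 set g(ψ) = (ψ - (6/7))^2*(rational part) = -14*ψ**2/5 - 15*ψ/8 - 1/8.
Order-2 pole: residue = g'(a); g'(6/7) = -267/40, so the residue is -267/40.
List the singular points by increasing real part (a conjugate pair: the negative imaginary part first).

Radius of convergence at 0: 3/11.
At 3/11: an algebraic (square-root) branch point.
At 6/7: a pole of order 2; residue -267/40.


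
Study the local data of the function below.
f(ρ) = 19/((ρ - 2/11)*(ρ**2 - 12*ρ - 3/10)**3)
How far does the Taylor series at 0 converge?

The radius of convergence is -6 + (11/10)*sqrt(30).

Denominator factor (ρ**2 - 12*ρ - 3/10)^3: discriminant 726/5, real irrational roots 6 + (11/10)*sqrt(30) and 6 - (11/10)*sqrt(30); poles of order 3, moduli 6 + (11/10)*sqrt(30) and -6 + (11/10)*sqrt(30).
Denominator factor (ρ - 2/11): pole of order 1 at 2/11, modulus 2/11.
The radius of convergence is the smallest modulus among the singular points: -6 + (11/10)*sqrt(30).


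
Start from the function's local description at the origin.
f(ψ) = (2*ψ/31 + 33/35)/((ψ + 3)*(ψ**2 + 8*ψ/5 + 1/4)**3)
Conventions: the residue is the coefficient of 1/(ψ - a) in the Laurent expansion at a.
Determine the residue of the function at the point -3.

At the order-1 pole -3 set g(ψ) = (ψ - (-3))*f(ψ) = (2*ψ/31 + 33/35)/(ψ**2 + 8*ψ/5 + 1/4)**3.
Simple pole: residue = g(a) at a = -3, which is 1300800/152978273.

The residue is 1300800/152978273.


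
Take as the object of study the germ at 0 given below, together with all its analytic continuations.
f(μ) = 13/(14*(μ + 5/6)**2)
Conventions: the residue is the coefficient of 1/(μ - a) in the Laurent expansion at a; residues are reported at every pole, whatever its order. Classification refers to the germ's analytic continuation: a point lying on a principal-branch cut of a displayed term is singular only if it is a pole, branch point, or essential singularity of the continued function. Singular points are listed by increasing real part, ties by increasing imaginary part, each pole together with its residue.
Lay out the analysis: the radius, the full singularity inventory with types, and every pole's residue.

Radius of convergence at 0: 5/6.
At -5/6: a pole of order 2; residue 0.

Denominator factor (μ + 5/6)^2: pole of order 2 at -5/6, modulus 5/6.
The radius of convergence is the smallest modulus among the singular points: 5/6.
At the order-2 pole -5/6 set g(μ) = (μ - (-5/6))^2*f(μ) = 13/14.
Order-2 pole: residue = g'(a); g'(-5/6) = 0, so the residue is 0.


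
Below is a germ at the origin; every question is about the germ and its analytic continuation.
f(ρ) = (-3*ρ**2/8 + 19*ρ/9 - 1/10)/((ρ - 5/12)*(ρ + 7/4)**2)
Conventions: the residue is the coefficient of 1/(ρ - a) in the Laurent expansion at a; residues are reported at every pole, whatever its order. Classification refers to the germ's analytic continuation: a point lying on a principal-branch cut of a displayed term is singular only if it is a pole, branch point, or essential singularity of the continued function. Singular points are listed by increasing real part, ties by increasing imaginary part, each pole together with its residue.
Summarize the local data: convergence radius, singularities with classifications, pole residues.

Denominator factor (ρ + 7/4)^2: pole of order 2 at -7/4, modulus 7/4.
Denominator factor (ρ - 5/12): pole of order 1 at 5/12, modulus 5/12.
The radius of convergence is the smallest modulus among the singular points: 5/12.
At the order-2 pole -7/4 set g(ρ) = (ρ - (-7/4))^2*f(ρ) = (-3*ρ**2/8 + 19*ρ/9 - 1/10)/(ρ - 5/12).
Order-2 pole: residue = g'(a); g'(-7/4) = -42767/81120, so the residue is -42767/81120.
At the order-1 pole 5/12 set g(ρ) = (ρ - (5/12))*f(ρ) = (-3*ρ**2/8 + 19*ρ/9 - 1/10)/(ρ + 7/4)**2.
Simple pole: residue = g(a) at a = 5/12, which is 12347/81120.
List the singular points by increasing real part (a conjugate pair: the negative imaginary part first).

Radius of convergence at 0: 5/12.
At -7/4: a pole of order 2; residue -42767/81120.
At 5/12: a pole of order 1; residue 12347/81120.


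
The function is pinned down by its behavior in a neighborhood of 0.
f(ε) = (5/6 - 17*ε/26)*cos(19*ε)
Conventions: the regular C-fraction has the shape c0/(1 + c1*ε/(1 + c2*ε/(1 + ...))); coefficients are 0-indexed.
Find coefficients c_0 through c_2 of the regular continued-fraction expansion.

The regular C-fraction coefficients are [5/6, 51/65, -1530427/6630].

Taylor coefficients (expand at 0): a_0 = 5/6, a_1 = -17/26, a_2 = -1805/12.
c0 = a_0 = 5/6. Peel one level at a time: if S = 1 + c*ε/S' with S'(0) = 1, then c is the ε-coefficient of S and S' = c*ε/(S - 1).
S_1 = c0/f = 1 + (51/65)*ε + (1530427/8450)*ε^2 + ...; c1 = 51/65.
S_2 = c1*ε/(S_1 - 1) = 1 + (-1530427/6630)*ε + ...; c2 = -1530427/6630.


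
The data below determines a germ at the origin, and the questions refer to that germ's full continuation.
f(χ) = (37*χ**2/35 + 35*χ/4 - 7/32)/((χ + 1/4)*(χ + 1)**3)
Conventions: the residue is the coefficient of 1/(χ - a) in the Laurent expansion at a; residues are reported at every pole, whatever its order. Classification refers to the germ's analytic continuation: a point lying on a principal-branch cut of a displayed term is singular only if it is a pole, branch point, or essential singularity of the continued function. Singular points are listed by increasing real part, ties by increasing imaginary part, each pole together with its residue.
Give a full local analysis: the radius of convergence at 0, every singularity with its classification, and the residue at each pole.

Denominator factor (χ + 1/4): pole of order 1 at -1/4, modulus 1/4.
Denominator factor (χ + 1)^3: pole of order 3 at -1, modulus 1.
The radius of convergence is the smallest modulus among the singular points: 1/4.
At the order-3 pole -1 set g(χ) = (χ - (-1))^3*f(χ) = (37*χ**2/35 + 35*χ/4 - 7/32)/(χ + 1/4).
Order-3 pole: residue = g''(a)/2; g''(-1) = 10484/945, so the residue is 5242/945.
At the order-1 pole -1/4 set g(χ) = (χ - (-1/4))*f(χ) = (37*χ**2/35 + 35*χ/4 - 7/32)/(χ + 1)**3.
Simple pole: residue = g(a) at a = -1/4, which is -5242/945.
List the singular points by increasing real part (a conjugate pair: the negative imaginary part first).

Radius of convergence at 0: 1/4.
At -1: a pole of order 3; residue 5242/945.
At -1/4: a pole of order 1; residue -5242/945.


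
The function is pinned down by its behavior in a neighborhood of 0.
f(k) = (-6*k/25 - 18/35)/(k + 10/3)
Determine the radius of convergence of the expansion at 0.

The radius of convergence is 10/3.

Denominator factor (k + 10/3): pole of order 1 at -10/3, modulus 10/3.
The radius of convergence is the smallest modulus among the singular points: 10/3.


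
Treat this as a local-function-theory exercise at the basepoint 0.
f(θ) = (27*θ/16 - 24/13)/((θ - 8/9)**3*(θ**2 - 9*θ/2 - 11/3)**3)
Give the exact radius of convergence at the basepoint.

Denominator factor (θ - 8/9)^3: pole of order 3 at 8/9, modulus 8/9.
Denominator factor (θ**2 - 9*θ/2 - 11/3)^3: discriminant 419/12, real irrational roots 9/4 + (1/12)*sqrt(1257) and 9/4 - (1/12)*sqrt(1257); poles of order 3, moduli 9/4 + (1/12)*sqrt(1257) and -9/4 + (1/12)*sqrt(1257).
The radius of convergence is the smallest modulus among the singular points: -9/4 + (1/12)*sqrt(1257).

The radius of convergence is -9/4 + (1/12)*sqrt(1257).


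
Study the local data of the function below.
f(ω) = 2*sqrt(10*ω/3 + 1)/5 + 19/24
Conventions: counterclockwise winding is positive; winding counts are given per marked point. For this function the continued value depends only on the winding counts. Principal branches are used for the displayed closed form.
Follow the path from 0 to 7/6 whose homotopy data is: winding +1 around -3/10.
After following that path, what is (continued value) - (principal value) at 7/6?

The rational part is single-valued and drops out of the difference; each branch term changes only by its own monodromy.
(2/5)*sqrt(1 - ω/(-3/10)): winding +1 is odd, the square root flips sign, contributing -2*(2/5)*sqrt(1 - (7/6)/(-3/10)) = -2*(2/5)*sqrt(44/9) = -(8/15)*sqrt(11).
Summing the contributions at ω = 7/6 gives -(8/15)*sqrt(11).

Continued minus principal equals -(8/15)*sqrt(11).


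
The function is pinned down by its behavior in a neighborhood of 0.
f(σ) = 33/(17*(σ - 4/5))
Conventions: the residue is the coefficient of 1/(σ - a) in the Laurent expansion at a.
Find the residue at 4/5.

The residue is 33/17.

At the order-1 pole 4/5 set g(σ) = (σ - (4/5))*f(σ) = 33/17.
Simple pole: residue = g(a) at a = 4/5, which is 33/17.


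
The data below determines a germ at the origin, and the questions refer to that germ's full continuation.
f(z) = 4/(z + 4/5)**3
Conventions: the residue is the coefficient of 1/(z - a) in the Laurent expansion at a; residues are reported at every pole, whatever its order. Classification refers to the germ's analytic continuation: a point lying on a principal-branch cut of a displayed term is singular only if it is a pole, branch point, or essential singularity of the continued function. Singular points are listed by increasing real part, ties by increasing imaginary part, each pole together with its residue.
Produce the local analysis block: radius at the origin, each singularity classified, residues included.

Denominator factor (z + 4/5)^3: pole of order 3 at -4/5, modulus 4/5.
The radius of convergence is the smallest modulus among the singular points: 4/5.
At the order-3 pole -4/5 set g(z) = (z - (-4/5))^3*f(z) = 4.
Order-3 pole: residue = g''(a)/2; g''(-4/5) = 0, so the residue is 0.

Radius of convergence at 0: 4/5.
At -4/5: a pole of order 3; residue 0.
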